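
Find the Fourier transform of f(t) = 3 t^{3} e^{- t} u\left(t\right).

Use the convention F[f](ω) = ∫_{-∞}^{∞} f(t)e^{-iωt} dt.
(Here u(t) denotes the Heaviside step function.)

F(ω) = \frac{18}{\left(i \omega + 1\right)^{4}}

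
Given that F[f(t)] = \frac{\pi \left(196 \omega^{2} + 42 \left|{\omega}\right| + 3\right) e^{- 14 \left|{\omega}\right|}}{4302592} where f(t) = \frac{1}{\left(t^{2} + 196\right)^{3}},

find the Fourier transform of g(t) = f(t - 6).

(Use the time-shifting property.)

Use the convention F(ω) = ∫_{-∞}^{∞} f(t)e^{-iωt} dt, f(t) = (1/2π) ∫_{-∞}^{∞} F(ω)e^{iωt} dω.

F[g](ω) = \frac{\pi \left(196 \omega^{2} + 42 \left|{\omega}\right| + 3\right) e^{- 6 i \omega - 14 \left|{\omega}\right|}}{4302592}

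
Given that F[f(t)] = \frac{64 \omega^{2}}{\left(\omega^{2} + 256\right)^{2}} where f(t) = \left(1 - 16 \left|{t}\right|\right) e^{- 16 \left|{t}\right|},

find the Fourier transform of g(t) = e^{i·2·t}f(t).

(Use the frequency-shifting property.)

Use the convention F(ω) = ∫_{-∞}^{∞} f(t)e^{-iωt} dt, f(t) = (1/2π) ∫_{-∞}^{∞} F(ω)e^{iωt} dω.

F[g](ω) = \frac{64 \left(\omega - 2\right)^{2}}{\left(\left(\omega - 2\right)^{2} + 256\right)^{2}}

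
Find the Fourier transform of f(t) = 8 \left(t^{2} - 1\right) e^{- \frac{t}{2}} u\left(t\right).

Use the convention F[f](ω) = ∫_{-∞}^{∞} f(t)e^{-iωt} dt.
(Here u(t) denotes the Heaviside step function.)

F(ω) = \frac{16 \left(16 i \omega - \left(2 i \omega + 1\right)^{3} + 8\right)}{\left(2 i \omega + 1\right)^{4}}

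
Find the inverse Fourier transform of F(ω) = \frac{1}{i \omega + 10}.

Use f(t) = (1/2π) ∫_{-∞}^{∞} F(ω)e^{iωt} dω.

f(t) = e^{- 10 t} u\left(t\right)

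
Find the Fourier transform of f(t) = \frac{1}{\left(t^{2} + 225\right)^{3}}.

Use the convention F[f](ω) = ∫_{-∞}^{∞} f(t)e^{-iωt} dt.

F(ω) = \frac{\pi \left(75 \omega^{2} + 15 \left|{\omega}\right| + 1\right) e^{- 15 \left|{\omega}\right|}}{2025000}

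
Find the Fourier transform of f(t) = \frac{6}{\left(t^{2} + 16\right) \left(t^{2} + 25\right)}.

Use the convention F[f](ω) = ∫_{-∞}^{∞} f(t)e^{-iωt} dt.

F(ω) = \frac{\pi \left(5 e^{\left|{\omega}\right|} - 4\right) e^{- 5 \left|{\omega}\right|}}{30}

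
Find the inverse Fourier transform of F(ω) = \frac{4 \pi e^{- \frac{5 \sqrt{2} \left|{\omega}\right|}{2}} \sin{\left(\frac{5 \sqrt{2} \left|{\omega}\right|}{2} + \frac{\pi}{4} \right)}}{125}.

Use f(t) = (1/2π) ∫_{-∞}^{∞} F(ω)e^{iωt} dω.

f(t) = \frac{4}{t^{4} + 625}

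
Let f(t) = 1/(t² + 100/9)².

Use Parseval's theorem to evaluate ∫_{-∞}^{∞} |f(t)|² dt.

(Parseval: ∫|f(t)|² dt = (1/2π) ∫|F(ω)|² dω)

∫|f(t)|² dt = \frac{2187 \pi}{32000000}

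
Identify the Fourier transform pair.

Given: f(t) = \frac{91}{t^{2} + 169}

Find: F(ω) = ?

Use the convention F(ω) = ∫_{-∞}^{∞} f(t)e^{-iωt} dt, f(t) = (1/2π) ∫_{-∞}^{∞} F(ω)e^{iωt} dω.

F(ω) = 7 \pi e^{- 13 \left|{\omega}\right|}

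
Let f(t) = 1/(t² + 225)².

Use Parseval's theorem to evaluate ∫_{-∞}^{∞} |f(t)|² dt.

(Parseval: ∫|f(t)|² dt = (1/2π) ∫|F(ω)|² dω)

∫|f(t)|² dt = \frac{\pi}{546750000}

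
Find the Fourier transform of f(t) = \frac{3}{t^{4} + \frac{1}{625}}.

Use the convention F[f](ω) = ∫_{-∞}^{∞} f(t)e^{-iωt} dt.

F(ω) = 375 \pi e^{- \frac{\sqrt{2} \left|{\omega}\right|}{10}} \sin{\left(\frac{\sqrt{2} \left|{\omega}\right|}{10} + \frac{\pi}{4} \right)}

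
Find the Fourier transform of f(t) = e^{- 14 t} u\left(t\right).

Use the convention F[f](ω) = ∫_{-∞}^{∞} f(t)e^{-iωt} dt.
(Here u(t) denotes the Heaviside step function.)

F(ω) = \frac{1}{i \omega + 14}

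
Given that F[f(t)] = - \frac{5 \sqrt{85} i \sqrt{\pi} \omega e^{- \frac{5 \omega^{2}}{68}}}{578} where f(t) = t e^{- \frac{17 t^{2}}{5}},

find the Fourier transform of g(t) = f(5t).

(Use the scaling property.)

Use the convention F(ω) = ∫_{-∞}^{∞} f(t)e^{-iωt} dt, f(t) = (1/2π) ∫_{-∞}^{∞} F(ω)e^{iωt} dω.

F[g](ω) = - \frac{\sqrt{85} i \sqrt{\pi} \omega e^{- \frac{\omega^{2}}{340}}}{2890}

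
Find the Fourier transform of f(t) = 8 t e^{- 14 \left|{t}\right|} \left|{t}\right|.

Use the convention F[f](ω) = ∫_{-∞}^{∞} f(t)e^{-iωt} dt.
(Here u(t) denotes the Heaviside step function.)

F(ω) = \frac{32 i \omega \left(\omega^{2} - 588\right)}{\left(\omega^{2} + 196\right)^{3}}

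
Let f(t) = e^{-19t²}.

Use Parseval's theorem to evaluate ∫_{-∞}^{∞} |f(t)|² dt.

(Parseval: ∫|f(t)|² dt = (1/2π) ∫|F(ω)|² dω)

∫|f(t)|² dt = \frac{\sqrt{38} \sqrt{\pi}}{38}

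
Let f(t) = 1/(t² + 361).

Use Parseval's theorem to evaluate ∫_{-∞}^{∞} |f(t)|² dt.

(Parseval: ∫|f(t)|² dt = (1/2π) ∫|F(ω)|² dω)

∫|f(t)|² dt = \frac{\pi}{13718}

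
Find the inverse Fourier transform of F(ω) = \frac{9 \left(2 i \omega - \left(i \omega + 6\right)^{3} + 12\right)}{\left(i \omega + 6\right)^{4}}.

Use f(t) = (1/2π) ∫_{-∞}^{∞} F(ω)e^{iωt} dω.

f(t) = 9 \left(t^{2} - 1\right) e^{- 6 t} u\left(t\right)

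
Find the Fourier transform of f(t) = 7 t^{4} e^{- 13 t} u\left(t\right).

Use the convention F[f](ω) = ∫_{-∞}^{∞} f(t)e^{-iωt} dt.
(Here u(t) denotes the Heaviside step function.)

F(ω) = \frac{168}{\left(i \omega + 13\right)^{5}}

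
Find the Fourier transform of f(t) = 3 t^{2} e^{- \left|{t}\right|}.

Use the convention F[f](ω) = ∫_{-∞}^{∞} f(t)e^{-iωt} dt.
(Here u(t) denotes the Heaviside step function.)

F(ω) = \frac{12 \left(1 - 3 \omega^{2}\right)}{\left(\omega^{2} + 1\right)^{3}}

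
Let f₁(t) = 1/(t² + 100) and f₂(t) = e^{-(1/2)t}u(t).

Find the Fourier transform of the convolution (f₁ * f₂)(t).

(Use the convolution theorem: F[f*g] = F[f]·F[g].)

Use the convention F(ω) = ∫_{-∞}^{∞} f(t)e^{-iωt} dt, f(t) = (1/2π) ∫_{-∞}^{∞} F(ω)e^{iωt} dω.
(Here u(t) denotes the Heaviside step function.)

F[f₁*f₂](ω) = \frac{\pi e^{- 10 \left|{\omega}\right|}}{5 \left(2 i \omega + 1\right)}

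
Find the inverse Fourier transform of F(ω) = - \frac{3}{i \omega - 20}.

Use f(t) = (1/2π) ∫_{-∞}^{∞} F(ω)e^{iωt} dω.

f(t) = 3 e^{20 t} u\left(- t\right)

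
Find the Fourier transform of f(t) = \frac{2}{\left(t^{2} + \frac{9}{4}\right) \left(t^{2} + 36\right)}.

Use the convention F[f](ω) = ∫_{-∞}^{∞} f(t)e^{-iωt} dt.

F(ω) = - \frac{4 \pi e^{- 6 \left|{\omega}\right|}}{405} + \frac{16 \pi e^{- \frac{3 \left|{\omega}\right|}{2}}}{405}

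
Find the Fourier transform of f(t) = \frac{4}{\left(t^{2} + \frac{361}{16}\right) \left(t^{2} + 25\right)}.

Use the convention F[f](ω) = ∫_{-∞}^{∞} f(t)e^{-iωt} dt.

F(ω) = - \frac{64 \pi e^{- 5 \left|{\omega}\right|}}{195} + \frac{256 \pi e^{- \frac{19 \left|{\omega}\right|}{4}}}{741}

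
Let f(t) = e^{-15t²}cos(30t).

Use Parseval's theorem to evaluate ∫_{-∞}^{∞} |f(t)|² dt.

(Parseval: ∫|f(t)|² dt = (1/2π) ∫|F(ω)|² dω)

∫|f(t)|² dt = \frac{\sqrt{30} \sqrt{\pi} \left(1 + e^{30}\right)}{60 e^{30}}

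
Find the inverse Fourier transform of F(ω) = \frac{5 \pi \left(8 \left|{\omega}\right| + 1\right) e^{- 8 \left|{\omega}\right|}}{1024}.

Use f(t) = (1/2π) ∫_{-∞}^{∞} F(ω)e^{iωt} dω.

f(t) = \frac{5}{\left(t^{2} + 64\right)^{2}}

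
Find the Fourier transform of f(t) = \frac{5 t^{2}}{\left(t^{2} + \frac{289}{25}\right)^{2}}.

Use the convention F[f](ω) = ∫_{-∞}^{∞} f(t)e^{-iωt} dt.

F(ω) = \frac{5 \pi \left(5 - 17 \left|{\omega}\right|\right) e^{- \frac{17 \left|{\omega}\right|}{5}}}{34}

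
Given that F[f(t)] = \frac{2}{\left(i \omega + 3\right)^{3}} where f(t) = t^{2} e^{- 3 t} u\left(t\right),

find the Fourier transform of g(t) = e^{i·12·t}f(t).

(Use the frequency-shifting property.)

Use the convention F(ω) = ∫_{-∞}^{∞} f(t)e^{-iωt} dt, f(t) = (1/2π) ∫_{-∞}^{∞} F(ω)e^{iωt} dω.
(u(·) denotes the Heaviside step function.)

F[g](ω) = \frac{2}{\left(i \left(\omega - 12\right) + 3\right)^{3}}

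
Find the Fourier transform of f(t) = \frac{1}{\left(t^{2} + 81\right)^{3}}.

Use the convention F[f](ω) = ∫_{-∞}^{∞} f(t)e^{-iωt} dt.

F(ω) = \frac{\pi \left(27 \omega^{2} + 9 \left|{\omega}\right| + 1\right) e^{- 9 \left|{\omega}\right|}}{157464}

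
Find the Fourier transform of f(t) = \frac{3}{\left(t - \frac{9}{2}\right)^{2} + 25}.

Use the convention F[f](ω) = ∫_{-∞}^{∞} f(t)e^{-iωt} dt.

F(ω) = \frac{3 \pi e^{- \frac{9 i \omega}{2} - 5 \left|{\omega}\right|}}{5}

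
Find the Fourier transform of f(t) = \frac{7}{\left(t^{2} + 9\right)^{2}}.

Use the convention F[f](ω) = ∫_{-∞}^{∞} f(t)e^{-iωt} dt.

F(ω) = \frac{7 \pi \left(3 \left|{\omega}\right| + 1\right) e^{- 3 \left|{\omega}\right|}}{54}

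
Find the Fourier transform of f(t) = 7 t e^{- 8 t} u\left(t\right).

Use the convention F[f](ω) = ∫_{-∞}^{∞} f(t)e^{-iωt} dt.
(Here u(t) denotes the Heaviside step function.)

F(ω) = \frac{7}{\left(i \omega + 8\right)^{2}}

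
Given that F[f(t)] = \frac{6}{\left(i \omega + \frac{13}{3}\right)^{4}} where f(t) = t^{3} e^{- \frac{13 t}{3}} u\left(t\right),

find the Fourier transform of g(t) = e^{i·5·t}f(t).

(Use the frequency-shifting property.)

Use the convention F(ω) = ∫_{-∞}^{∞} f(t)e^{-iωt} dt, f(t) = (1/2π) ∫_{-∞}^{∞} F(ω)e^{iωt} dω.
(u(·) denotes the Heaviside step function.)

F[g](ω) = \frac{486}{\left(3 i \left(\omega - 5\right) + 13\right)^{4}}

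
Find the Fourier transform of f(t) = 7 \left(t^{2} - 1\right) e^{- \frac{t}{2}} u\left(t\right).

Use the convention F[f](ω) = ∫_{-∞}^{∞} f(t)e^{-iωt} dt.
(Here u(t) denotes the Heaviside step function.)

F(ω) = \frac{14 \left(16 i \omega - \left(2 i \omega + 1\right)^{3} + 8\right)}{\left(2 i \omega + 1\right)^{4}}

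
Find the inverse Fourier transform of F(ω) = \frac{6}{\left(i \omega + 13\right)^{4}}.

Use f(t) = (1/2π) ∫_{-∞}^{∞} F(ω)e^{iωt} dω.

f(t) = t^{3} e^{- 13 t} u\left(t\right)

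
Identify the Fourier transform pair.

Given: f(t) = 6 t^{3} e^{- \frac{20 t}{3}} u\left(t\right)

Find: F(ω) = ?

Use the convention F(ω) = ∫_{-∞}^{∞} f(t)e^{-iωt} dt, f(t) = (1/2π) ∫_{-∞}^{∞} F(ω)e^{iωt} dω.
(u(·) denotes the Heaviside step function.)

F(ω) = \frac{2916}{\left(3 i \omega + 20\right)^{4}}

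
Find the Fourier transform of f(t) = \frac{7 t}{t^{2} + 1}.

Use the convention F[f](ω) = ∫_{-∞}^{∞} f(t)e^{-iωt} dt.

F(ω) = - 7 i \pi e^{- \left|{\omega}\right|} \operatorname{sign}{\left(\omega \right)}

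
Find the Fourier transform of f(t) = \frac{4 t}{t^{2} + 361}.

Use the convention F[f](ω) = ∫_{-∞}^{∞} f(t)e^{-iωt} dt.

F(ω) = - 4 i \pi e^{- 19 \left|{\omega}\right|} \operatorname{sign}{\left(\omega \right)}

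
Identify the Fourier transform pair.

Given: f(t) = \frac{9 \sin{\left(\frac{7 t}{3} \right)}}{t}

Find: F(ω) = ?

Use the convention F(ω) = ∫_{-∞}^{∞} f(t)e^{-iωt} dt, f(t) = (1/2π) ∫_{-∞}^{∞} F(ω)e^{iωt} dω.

F(ω) = \begin{cases} 9 \pi & \text{for}\: \omega > - \frac{7}{3} \wedge \omega < \frac{7}{3} \\0 & \text{otherwise} \end{cases}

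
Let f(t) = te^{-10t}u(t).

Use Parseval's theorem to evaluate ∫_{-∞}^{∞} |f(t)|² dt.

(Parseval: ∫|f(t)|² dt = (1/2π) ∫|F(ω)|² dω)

∫|f(t)|² dt = \frac{1}{4000}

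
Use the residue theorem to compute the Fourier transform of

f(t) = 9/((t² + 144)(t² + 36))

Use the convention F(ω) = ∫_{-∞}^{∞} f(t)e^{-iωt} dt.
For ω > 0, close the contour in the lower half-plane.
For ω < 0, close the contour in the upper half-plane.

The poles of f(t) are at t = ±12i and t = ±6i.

Let g(z) = f(z)e^{-iωz}; for large |z| the factor e^{-iωz} decays in the lower half-plane when ω > 0 and in the upper half-plane when ω < 0.

Case ω > 0 (lower half-plane, clockwise contour ⇒ F(ω) = -2πi·ΣRes):
  Res_{z = - 12 i} g(z) = - \frac{i e^{- 12 \omega}}{288}
  Res_{z = - 6 i} g(z) = \frac{i e^{- 6 \omega}}{144}
  F(ω) = -2πi·ΣRes = \frac{\pi \left(2 e^{6 \omega} - 1\right) e^{- 12 \omega}}{144}

Case ω < 0 (upper half-plane, counterclockwise contour ⇒ F(ω) = +2πi·ΣRes):
  Res_{z = 12 i} g(z) = \frac{i e^{12 \omega}}{288}
  Res_{z = 6 i} g(z) = - \frac{i e^{6 \omega}}{144}
  F(ω) = 2πi·ΣRes = \frac{\pi \left(2 - e^{6 \omega}\right) e^{6 \omega}}{144}

Both cases combine into a single formula in |ω|:

F(ω) = \frac{\pi \left(2 e^{6 \left|{\omega}\right|} - 1\right) e^{- 12 \left|{\omega}\right|}}{144}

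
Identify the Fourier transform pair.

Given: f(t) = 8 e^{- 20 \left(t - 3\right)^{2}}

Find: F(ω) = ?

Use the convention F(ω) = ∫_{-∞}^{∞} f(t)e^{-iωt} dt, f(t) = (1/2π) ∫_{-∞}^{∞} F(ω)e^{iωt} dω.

F(ω) = \frac{4 \sqrt{5} \sqrt{\pi} e^{- \frac{\omega \left(\omega + 240 i\right)}{80}}}{5}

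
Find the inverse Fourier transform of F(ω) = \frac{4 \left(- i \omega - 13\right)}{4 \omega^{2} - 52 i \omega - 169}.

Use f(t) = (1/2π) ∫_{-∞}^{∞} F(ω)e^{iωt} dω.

f(t) = \left(\frac{13 t}{2} + 1\right) e^{- \frac{13 t}{2}} u\left(t\right)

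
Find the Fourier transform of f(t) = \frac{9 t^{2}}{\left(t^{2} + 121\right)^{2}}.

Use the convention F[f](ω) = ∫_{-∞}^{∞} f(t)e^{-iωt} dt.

F(ω) = \frac{9 \pi \left(1 - 11 \left|{\omega}\right|\right) e^{- 11 \left|{\omega}\right|}}{22}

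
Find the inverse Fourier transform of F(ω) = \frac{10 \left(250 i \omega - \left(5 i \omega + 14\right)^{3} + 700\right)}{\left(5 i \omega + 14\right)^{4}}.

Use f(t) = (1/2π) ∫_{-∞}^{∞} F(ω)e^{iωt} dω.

f(t) = 2 \left(t^{2} - 1\right) e^{- \frac{14 t}{5}} u\left(t\right)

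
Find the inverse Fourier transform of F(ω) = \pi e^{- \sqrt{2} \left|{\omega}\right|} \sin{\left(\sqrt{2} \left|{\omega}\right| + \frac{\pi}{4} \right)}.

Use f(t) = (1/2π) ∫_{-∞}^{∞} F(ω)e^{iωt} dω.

f(t) = \frac{8}{t^{4} + 16}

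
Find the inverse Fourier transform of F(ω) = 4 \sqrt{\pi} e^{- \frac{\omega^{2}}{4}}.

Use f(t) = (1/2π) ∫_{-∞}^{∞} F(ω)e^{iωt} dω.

f(t) = 4 e^{- t^{2}}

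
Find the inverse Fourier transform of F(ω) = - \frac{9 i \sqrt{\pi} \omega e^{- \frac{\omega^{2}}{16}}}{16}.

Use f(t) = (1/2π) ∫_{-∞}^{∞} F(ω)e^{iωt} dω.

f(t) = 9 t e^{- 4 t^{2}}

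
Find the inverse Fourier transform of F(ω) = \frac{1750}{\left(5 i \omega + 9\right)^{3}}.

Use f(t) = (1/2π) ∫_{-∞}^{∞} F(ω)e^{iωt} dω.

f(t) = 7 t^{2} e^{- \frac{9 t}{5}} u\left(t\right)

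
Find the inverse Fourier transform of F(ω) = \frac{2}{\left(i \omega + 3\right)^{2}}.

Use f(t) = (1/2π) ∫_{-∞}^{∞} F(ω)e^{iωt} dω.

f(t) = 2 t e^{- 3 t} u\left(t\right)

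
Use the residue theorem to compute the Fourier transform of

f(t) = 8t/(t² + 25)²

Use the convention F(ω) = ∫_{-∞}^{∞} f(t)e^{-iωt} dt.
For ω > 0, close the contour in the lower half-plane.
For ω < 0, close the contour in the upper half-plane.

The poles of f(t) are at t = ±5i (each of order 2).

Let g(z) = f(z)e^{-iωz}; for large |z| the factor e^{-iωz} decays in the lower half-plane when ω > 0 and in the upper half-plane when ω < 0.

Case ω > 0 (lower half-plane, clockwise contour ⇒ F(ω) = -2πi·ΣRes):
  Res_{z = - 5 i} g(z) = \frac{2 \omega e^{- 5 \omega}}{5} (pole of order 2)
  F(ω) = -2πi·ΣRes = - \frac{4 i \pi \omega e^{- 5 \omega}}{5}

Case ω < 0 (upper half-plane, counterclockwise contour ⇒ F(ω) = +2πi·ΣRes):
  Res_{z = 5 i} g(z) = - \frac{2 \omega e^{5 \omega}}{5} (pole of order 2)
  F(ω) = 2πi·ΣRes = - \frac{4 i \pi \omega e^{5 \omega}}{5}

Both cases combine into a single formula in |ω|:

F(ω) = - \frac{4 i \pi \omega e^{- 5 \left|{\omega}\right|}}{5}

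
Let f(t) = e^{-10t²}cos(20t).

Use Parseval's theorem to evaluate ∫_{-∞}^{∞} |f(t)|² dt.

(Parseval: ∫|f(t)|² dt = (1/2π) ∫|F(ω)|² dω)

∫|f(t)|² dt = \frac{\sqrt{5} \sqrt{\pi} \left(1 + e^{20}\right)}{20 e^{20}}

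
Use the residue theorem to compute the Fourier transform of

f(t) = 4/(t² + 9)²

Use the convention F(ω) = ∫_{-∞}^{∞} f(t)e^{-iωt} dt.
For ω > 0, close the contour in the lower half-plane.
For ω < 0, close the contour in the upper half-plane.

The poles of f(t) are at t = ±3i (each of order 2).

Let g(z) = f(z)e^{-iωz}; for large |z| the factor e^{-iωz} decays in the lower half-plane when ω > 0 and in the upper half-plane when ω < 0.

Case ω > 0 (lower half-plane, clockwise contour ⇒ F(ω) = -2πi·ΣRes):
  Res_{z = - 3 i} g(z) = \frac{i \left(3 \omega + 1\right) e^{- 3 \omega}}{27} (pole of order 2)
  F(ω) = -2πi·ΣRes = \frac{2 \pi \left(3 \omega + 1\right) e^{- 3 \omega}}{27}

Case ω < 0 (upper half-plane, counterclockwise contour ⇒ F(ω) = +2πi·ΣRes):
  Res_{z = 3 i} g(z) = \frac{i \left(3 \omega - 1\right) e^{3 \omega}}{27} (pole of order 2)
  F(ω) = 2πi·ΣRes = \frac{2 \pi \left(1 - 3 \omega\right) e^{3 \omega}}{27}

Both cases combine into a single formula in |ω|:

F(ω) = \frac{2 \pi \left(3 \left|{\omega}\right| + 1\right) e^{- 3 \left|{\omega}\right|}}{27}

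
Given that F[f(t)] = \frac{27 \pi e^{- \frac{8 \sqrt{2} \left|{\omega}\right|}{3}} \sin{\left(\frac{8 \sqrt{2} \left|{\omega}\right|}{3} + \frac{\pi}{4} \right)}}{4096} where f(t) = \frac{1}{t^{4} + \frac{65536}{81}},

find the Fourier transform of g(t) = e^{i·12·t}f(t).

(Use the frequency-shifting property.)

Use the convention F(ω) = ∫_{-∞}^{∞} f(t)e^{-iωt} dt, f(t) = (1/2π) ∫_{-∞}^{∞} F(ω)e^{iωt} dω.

F[g](ω) = \frac{27 \pi e^{- \frac{8 \sqrt{2} \left|{\omega - 12}\right|}{3}} \sin{\left(\frac{8 \sqrt{2} \left|{\omega - 12}\right|}{3} + \frac{\pi}{4} \right)}}{4096}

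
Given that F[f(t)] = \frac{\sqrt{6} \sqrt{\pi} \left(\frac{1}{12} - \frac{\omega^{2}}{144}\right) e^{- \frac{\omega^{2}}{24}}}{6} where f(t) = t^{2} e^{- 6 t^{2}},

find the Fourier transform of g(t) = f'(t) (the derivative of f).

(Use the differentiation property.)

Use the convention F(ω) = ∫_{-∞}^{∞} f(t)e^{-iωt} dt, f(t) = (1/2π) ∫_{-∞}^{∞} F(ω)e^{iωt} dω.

F[g](ω) = \frac{\sqrt{6} i \sqrt{\pi} \omega \left(12 - \omega^{2}\right) e^{- \frac{\omega^{2}}{24}}}{864}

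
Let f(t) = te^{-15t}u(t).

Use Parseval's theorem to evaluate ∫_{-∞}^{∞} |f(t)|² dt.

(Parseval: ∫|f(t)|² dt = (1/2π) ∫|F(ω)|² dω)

∫|f(t)|² dt = \frac{1}{13500}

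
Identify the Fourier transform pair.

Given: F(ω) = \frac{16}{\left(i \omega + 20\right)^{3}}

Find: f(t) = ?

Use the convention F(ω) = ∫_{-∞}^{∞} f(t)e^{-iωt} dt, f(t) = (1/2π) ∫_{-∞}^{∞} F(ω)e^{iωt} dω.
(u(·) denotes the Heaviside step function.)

f(t) = 8 t^{2} e^{- 20 t} u\left(t\right)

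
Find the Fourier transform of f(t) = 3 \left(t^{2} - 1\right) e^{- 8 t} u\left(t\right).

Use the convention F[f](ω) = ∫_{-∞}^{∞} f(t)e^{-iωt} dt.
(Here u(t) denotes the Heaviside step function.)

F(ω) = \frac{3 \left(2 i \omega - \left(i \omega + 8\right)^{3} + 16\right)}{\left(i \omega + 8\right)^{4}}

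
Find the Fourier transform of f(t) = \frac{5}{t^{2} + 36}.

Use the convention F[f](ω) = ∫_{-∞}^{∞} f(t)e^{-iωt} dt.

F(ω) = \frac{5 \pi e^{- 6 \left|{\omega}\right|}}{6}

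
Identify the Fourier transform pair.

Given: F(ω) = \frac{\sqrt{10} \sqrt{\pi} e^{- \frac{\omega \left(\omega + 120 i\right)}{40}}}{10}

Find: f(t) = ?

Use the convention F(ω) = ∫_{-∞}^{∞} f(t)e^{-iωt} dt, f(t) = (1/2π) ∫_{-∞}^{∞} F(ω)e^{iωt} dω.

f(t) = e^{- 10 \left(t - 3\right)^{2}}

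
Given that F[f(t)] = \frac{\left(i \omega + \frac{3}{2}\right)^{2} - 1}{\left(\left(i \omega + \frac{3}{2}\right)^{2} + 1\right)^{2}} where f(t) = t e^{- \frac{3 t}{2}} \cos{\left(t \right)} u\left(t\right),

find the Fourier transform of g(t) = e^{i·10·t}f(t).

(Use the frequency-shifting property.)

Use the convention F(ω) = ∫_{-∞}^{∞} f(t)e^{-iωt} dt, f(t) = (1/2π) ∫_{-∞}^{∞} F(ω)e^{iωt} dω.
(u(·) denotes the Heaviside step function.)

F[g](ω) = \frac{4 \left(\left(2 i \left(\omega - 10\right) + 3\right)^{2} - 4\right)}{\left(\left(2 i \left(\omega - 10\right) + 3\right)^{2} + 4\right)^{2}}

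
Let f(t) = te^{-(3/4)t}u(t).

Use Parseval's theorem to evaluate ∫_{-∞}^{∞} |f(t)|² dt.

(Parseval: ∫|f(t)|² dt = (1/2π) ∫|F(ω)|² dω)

∫|f(t)|² dt = \frac{16}{27}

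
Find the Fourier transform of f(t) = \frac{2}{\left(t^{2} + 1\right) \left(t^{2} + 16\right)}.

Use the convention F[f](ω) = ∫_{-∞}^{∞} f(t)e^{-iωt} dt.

F(ω) = \frac{\pi \left(4 e^{3 \left|{\omega}\right|} - 1\right) e^{- 4 \left|{\omega}\right|}}{30}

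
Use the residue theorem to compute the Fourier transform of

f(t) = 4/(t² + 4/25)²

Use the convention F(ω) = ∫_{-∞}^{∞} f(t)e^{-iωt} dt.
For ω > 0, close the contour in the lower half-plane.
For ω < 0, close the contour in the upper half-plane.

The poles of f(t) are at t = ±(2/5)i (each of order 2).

Let g(z) = f(z)e^{-iωz}; for large |z| the factor e^{-iωz} decays in the lower half-plane when ω > 0 and in the upper half-plane when ω < 0.

Case ω > 0 (lower half-plane, clockwise contour ⇒ F(ω) = -2πi·ΣRes):
  Res_{z = - \frac{2 i}{5}} g(z) = \frac{25 i \left(2 \omega + 5\right) e^{- \frac{2 \omega}{5}}}{8} (pole of order 2)
  F(ω) = -2πi·ΣRes = \frac{25 \pi \left(2 \omega + 5\right) e^{- \frac{2 \omega}{5}}}{4}

Case ω < 0 (upper half-plane, counterclockwise contour ⇒ F(ω) = +2πi·ΣRes):
  Res_{z = \frac{2 i}{5}} g(z) = \frac{25 i \left(2 \omega - 5\right) e^{\frac{2 \omega}{5}}}{8} (pole of order 2)
  F(ω) = 2πi·ΣRes = \frac{25 \pi \left(5 - 2 \omega\right) e^{\frac{2 \omega}{5}}}{4}

Both cases combine into a single formula in |ω|:

F(ω) = \frac{25 \pi \left(2 \left|{\omega}\right| + 5\right) e^{- \frac{2 \left|{\omega}\right|}{5}}}{4}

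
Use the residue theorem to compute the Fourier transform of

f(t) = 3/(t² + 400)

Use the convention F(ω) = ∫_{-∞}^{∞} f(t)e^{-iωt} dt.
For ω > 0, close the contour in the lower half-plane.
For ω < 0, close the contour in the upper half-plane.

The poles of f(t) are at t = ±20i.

Let g(z) = f(z)e^{-iωz}; for large |z| the factor e^{-iωz} decays in the lower half-plane when ω > 0 and in the upper half-plane when ω < 0.

Case ω > 0 (lower half-plane, clockwise contour ⇒ F(ω) = -2πi·ΣRes):
  Res_{z = - 20 i} g(z) = \frac{3 i e^{- 20 \omega}}{40}
  F(ω) = -2πi·ΣRes = \frac{3 \pi e^{- 20 \omega}}{20}

Case ω < 0 (upper half-plane, counterclockwise contour ⇒ F(ω) = +2πi·ΣRes):
  Res_{z = 20 i} g(z) = - \frac{3 i e^{20 \omega}}{40}
  F(ω) = 2πi·ΣRes = \frac{3 \pi e^{20 \omega}}{20}

Both cases combine into a single formula in |ω|:

F(ω) = \frac{3 \pi e^{- 20 \left|{\omega}\right|}}{20}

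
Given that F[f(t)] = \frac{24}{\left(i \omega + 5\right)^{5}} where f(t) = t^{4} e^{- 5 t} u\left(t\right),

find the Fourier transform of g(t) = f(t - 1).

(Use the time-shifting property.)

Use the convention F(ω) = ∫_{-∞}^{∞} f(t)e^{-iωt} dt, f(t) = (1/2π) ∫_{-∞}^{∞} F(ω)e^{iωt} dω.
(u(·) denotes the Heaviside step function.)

F[g](ω) = \frac{24 e^{- i \omega}}{\left(i \omega + 5\right)^{5}}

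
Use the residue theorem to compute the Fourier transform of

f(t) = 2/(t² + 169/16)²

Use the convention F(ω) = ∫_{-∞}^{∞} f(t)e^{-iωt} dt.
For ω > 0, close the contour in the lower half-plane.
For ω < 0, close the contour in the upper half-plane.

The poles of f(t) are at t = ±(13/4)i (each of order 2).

Let g(z) = f(z)e^{-iωz}; for large |z| the factor e^{-iωz} decays in the lower half-plane when ω > 0 and in the upper half-plane when ω < 0.

Case ω > 0 (lower half-plane, clockwise contour ⇒ F(ω) = -2πi·ΣRes):
  Res_{z = - \frac{13 i}{4}} g(z) = \frac{8 i \left(13 \omega + 4\right) e^{- \frac{13 \omega}{4}}}{2197} (pole of order 2)
  F(ω) = -2πi·ΣRes = \frac{16 \pi \left(13 \omega + 4\right) e^{- \frac{13 \omega}{4}}}{2197}

Case ω < 0 (upper half-plane, counterclockwise contour ⇒ F(ω) = +2πi·ΣRes):
  Res_{z = \frac{13 i}{4}} g(z) = \frac{8 i \left(13 \omega - 4\right) e^{\frac{13 \omega}{4}}}{2197} (pole of order 2)
  F(ω) = 2πi·ΣRes = \frac{16 \pi \left(4 - 13 \omega\right) e^{\frac{13 \omega}{4}}}{2197}

Both cases combine into a single formula in |ω|:

F(ω) = \frac{16 \pi \left(13 \left|{\omega}\right| + 4\right) e^{- \frac{13 \left|{\omega}\right|}{4}}}{2197}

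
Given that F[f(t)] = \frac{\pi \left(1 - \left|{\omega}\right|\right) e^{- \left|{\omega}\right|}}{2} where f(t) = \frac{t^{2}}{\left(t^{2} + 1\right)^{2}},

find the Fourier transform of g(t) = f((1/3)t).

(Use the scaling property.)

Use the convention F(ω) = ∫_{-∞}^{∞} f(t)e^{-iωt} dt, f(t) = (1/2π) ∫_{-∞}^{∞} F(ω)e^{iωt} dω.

F[g](ω) = \frac{3 \pi \left(1 - 3 \left|{\omega}\right|\right) e^{- 3 \left|{\omega}\right|}}{2}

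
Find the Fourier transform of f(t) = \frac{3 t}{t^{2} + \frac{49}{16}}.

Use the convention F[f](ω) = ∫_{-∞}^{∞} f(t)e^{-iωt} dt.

F(ω) = - 3 i \pi e^{- \frac{7 \left|{\omega}\right|}{4}} \operatorname{sign}{\left(\omega \right)}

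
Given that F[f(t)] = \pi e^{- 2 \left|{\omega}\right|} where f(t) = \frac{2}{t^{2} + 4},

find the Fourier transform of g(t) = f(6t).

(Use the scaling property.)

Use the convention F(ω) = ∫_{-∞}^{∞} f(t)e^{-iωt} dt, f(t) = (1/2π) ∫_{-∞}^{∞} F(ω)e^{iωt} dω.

F[g](ω) = \frac{\pi e^{- \frac{\left|{\omega}\right|}{3}}}{6}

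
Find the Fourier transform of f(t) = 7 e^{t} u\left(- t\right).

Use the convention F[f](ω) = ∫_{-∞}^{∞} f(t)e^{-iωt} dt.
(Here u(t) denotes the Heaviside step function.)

F(ω) = \frac{7 i}{\omega + i}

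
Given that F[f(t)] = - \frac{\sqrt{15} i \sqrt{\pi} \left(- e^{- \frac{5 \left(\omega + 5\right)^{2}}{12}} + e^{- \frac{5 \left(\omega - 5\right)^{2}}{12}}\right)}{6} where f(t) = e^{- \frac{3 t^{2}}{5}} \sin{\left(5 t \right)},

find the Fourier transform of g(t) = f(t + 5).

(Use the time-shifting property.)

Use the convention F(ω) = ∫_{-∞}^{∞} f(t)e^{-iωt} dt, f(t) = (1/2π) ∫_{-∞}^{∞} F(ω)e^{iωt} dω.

F[g](ω) = \frac{\sqrt{15} i \sqrt{\pi} \left(1 - e^{\frac{25 \omega}{3}}\right) e^{- \frac{5 \omega^{2}}{12} - \frac{25 \omega}{6} + 5 i \omega - \frac{125}{12}}}{6}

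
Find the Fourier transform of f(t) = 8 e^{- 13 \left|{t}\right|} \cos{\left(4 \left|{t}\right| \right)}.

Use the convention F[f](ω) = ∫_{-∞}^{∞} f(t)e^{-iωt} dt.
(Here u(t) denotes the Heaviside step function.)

F(ω) = \frac{208 \left(\omega^{2} + 185\right)}{\omega^{4} + 306 \omega^{2} + 34225}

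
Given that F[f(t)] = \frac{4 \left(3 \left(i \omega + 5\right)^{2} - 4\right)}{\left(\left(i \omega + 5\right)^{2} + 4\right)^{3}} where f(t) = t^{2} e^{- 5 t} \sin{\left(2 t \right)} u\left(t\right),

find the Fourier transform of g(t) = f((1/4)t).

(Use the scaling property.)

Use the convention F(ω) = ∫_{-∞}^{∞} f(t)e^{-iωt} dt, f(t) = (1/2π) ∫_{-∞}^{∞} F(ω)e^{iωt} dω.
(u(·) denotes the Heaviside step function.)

F[g](ω) = \frac{16 \left(3 \left(4 i \omega + 5\right)^{2} - 4\right)}{\left(\left(4 i \omega + 5\right)^{2} + 4\right)^{3}}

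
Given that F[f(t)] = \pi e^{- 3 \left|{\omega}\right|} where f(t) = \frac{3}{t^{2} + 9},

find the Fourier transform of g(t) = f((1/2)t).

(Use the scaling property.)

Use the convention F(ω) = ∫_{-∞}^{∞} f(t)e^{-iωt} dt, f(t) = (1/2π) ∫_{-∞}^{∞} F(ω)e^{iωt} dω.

F[g](ω) = 2 \pi e^{- 6 \left|{\omega}\right|}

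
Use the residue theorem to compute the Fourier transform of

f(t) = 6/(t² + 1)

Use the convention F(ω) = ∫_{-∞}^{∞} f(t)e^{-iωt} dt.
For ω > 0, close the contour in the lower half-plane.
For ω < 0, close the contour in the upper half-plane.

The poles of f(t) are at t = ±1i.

Let g(z) = f(z)e^{-iωz}; for large |z| the factor e^{-iωz} decays in the lower half-plane when ω > 0 and in the upper half-plane when ω < 0.

Case ω > 0 (lower half-plane, clockwise contour ⇒ F(ω) = -2πi·ΣRes):
  Res_{z = - i} g(z) = 3 i e^{- \omega}
  F(ω) = -2πi·ΣRes = 6 \pi e^{- \omega}

Case ω < 0 (upper half-plane, counterclockwise contour ⇒ F(ω) = +2πi·ΣRes):
  Res_{z = i} g(z) = - 3 i e^{\omega}
  F(ω) = 2πi·ΣRes = 6 \pi e^{\omega}

Both cases combine into a single formula in |ω|:

F(ω) = 6 \pi e^{- \left|{\omega}\right|}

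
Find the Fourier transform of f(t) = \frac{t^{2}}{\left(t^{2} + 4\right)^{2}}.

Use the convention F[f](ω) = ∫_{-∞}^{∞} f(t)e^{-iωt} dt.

F(ω) = \frac{\pi \left(1 - 2 \left|{\omega}\right|\right) e^{- 2 \left|{\omega}\right|}}{4}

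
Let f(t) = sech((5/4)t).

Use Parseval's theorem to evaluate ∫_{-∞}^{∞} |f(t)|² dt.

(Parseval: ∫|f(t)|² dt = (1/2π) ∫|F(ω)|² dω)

∫|f(t)|² dt = \frac{8}{5}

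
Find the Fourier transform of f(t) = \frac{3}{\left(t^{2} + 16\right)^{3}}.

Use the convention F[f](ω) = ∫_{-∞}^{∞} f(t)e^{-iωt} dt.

F(ω) = \frac{3 \pi \left(16 \omega^{2} + 12 \left|{\omega}\right| + 3\right) e^{- 4 \left|{\omega}\right|}}{8192}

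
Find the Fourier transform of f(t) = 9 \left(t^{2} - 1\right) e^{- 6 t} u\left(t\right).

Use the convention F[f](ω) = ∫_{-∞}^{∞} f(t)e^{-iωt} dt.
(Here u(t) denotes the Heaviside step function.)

F(ω) = \frac{9 \left(2 i \omega - \left(i \omega + 6\right)^{3} + 12\right)}{\left(i \omega + 6\right)^{4}}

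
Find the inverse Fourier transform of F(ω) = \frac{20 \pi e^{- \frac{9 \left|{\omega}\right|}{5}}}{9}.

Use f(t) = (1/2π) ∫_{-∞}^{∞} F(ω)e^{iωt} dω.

f(t) = \frac{4}{t^{2} + \frac{81}{25}}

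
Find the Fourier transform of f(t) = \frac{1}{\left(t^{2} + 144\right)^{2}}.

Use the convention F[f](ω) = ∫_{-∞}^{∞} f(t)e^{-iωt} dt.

F(ω) = \frac{\pi \left(12 \left|{\omega}\right| + 1\right) e^{- 12 \left|{\omega}\right|}}{3456}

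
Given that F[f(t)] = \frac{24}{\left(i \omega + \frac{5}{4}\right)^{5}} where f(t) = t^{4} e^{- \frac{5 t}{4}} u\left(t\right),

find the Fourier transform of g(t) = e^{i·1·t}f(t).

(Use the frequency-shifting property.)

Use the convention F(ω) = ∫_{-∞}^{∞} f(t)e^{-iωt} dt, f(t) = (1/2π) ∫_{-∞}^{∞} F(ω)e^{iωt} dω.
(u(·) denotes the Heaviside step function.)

F[g](ω) = \frac{24576}{\left(4 i \left(\omega - 1\right) + 5\right)^{5}}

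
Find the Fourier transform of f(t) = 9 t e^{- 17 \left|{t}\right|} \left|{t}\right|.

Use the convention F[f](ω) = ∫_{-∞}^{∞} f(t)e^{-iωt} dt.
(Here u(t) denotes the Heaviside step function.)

F(ω) = \frac{36 i \omega \left(\omega^{2} - 867\right)}{\left(\omega^{2} + 289\right)^{3}}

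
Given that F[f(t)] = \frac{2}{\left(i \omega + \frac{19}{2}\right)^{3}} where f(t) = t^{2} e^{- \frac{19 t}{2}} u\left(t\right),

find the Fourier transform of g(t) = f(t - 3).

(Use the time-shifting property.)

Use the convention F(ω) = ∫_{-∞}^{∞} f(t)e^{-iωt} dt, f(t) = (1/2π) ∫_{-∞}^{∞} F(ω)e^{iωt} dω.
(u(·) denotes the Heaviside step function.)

F[g](ω) = \frac{16 e^{- 3 i \omega}}{\left(2 i \omega + 19\right)^{3}}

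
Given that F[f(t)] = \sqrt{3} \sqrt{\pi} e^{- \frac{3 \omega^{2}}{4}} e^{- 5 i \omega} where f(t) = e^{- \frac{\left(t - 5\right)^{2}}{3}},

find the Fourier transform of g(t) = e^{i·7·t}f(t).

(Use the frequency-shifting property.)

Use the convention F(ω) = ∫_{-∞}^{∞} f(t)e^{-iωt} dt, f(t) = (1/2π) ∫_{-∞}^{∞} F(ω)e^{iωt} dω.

F[g](ω) = \sqrt{3} \sqrt{\pi} e^{- \frac{\left(\omega - 7\right) \left(3 \omega - 21 + 20 i\right)}{4}}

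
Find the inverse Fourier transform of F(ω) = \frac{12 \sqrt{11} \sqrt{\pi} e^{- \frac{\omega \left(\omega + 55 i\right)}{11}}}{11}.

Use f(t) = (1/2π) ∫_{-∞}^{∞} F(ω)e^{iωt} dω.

f(t) = 6 e^{- \frac{11 \left(t - 5\right)^{2}}{4}}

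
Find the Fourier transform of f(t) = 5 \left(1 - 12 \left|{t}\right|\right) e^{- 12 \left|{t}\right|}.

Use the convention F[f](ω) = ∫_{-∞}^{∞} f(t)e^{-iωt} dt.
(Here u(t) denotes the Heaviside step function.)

F(ω) = \frac{240 \omega^{2}}{\left(\omega^{2} + 144\right)^{2}}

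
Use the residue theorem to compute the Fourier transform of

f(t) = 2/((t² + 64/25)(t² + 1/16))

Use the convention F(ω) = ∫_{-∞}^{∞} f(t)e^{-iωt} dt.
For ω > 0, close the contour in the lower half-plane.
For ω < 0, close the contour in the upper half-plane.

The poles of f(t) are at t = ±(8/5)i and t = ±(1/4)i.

Let g(z) = f(z)e^{-iωz}; for large |z| the factor e^{-iωz} decays in the lower half-plane when ω > 0 and in the upper half-plane when ω < 0.

Case ω > 0 (lower half-plane, clockwise contour ⇒ F(ω) = -2πi·ΣRes):
  Res_{z = - \frac{8 i}{5}} g(z) = - \frac{250 i e^{- \frac{8 \omega}{5}}}{999}
  Res_{z = - \frac{i}{4}} g(z) = \frac{1600 i e^{- \frac{\omega}{4}}}{999}
  F(ω) = -2πi·ΣRes = \frac{3200 \pi e^{- \frac{\omega}{4}}}{999} - \frac{500 \pi e^{- \frac{8 \omega}{5}}}{999}

Case ω < 0 (upper half-plane, counterclockwise contour ⇒ F(ω) = +2πi·ΣRes):
  Res_{z = \frac{8 i}{5}} g(z) = \frac{250 i e^{\frac{8 \omega}{5}}}{999}
  Res_{z = \frac{i}{4}} g(z) = - \frac{1600 i e^{\frac{\omega}{4}}}{999}
  F(ω) = 2πi·ΣRes = \frac{100 \pi \left(- 5 e^{\frac{8 \omega}{5}} + 32 e^{\frac{\omega}{4}}\right)}{999}

Both cases combine into a single formula in |ω|:

F(ω) = \frac{3200 \pi e^{- \frac{\left|{\omega}\right|}{4}}}{999} - \frac{500 \pi e^{- \frac{8 \left|{\omega}\right|}{5}}}{999}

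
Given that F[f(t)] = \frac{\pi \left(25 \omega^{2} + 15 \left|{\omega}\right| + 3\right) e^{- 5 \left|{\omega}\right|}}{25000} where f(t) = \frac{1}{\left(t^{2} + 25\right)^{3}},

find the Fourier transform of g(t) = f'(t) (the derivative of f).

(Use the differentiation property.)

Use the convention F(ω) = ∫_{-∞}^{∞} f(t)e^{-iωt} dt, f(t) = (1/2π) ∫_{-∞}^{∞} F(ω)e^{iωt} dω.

F[g](ω) = \frac{i \pi \omega \left(25 \omega^{2} + 15 \left|{\omega}\right| + 3\right) e^{- 5 \left|{\omega}\right|}}{25000}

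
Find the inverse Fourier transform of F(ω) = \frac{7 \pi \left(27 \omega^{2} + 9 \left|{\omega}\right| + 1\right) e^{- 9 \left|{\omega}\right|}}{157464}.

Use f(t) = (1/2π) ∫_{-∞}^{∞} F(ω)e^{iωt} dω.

f(t) = \frac{7}{\left(t^{2} + 81\right)^{3}}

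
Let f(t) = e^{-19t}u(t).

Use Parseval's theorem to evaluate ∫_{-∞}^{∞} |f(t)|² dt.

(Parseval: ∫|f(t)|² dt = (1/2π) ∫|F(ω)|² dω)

∫|f(t)|² dt = \frac{1}{38}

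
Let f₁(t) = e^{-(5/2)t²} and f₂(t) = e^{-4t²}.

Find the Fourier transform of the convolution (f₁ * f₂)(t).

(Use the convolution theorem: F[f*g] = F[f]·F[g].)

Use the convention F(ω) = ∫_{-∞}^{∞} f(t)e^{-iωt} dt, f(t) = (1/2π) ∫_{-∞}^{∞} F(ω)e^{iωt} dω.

F[f₁*f₂](ω) = \frac{\sqrt{10} \pi e^{- \frac{13 \omega^{2}}{80}}}{10}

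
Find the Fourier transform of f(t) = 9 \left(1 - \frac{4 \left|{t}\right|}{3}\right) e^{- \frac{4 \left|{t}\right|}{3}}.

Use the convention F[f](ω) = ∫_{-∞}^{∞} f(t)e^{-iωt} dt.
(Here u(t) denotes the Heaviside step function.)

F(ω) = \frac{3888 \omega^{2}}{\left(9 \omega^{2} + 16\right)^{2}}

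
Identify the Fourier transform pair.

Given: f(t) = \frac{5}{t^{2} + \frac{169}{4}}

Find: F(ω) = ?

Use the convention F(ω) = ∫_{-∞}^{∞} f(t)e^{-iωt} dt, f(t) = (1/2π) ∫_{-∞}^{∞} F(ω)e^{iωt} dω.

F(ω) = \frac{10 \pi e^{- \frac{13 \left|{\omega}\right|}{2}}}{13}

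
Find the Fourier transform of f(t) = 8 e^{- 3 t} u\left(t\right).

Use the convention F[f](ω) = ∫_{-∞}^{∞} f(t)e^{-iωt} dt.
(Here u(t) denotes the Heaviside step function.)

F(ω) = \frac{8}{i \omega + 3}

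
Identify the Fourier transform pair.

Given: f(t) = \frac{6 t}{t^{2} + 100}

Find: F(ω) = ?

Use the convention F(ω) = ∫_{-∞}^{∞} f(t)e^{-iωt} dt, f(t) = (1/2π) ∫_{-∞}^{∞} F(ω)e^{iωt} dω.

F(ω) = - 6 i \pi e^{- 10 \left|{\omega}\right|} \operatorname{sign}{\left(\omega \right)}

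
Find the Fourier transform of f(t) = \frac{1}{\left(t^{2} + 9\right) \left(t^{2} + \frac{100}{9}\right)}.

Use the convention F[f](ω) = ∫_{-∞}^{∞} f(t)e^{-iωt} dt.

F(ω) = \frac{3 \pi e^{- 3 \left|{\omega}\right|}}{19} - \frac{27 \pi e^{- \frac{10 \left|{\omega}\right|}{3}}}{190}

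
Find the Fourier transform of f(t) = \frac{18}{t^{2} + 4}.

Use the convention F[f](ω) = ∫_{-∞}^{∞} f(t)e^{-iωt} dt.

F(ω) = 9 \pi e^{- 2 \left|{\omega}\right|}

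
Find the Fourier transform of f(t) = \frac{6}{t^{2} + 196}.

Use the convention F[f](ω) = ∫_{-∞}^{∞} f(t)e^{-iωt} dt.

F(ω) = \frac{3 \pi e^{- 14 \left|{\omega}\right|}}{7}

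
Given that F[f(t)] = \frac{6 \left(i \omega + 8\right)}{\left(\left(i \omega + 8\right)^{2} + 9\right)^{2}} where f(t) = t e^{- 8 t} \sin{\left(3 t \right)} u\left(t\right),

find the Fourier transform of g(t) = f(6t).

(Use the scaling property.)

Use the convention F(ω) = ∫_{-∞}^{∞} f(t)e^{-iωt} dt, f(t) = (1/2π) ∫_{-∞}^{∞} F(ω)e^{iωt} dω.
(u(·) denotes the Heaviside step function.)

F[g](ω) = \frac{216 \left(i \omega + 48\right)}{\left(\left(i \omega + 48\right)^{2} + 324\right)^{2}}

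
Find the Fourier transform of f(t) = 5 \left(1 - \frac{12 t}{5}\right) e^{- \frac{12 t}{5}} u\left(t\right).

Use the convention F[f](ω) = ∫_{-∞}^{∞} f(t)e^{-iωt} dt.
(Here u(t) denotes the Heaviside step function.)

F(ω) = \frac{125 i \omega}{- 25 \omega^{2} + 120 i \omega + 144}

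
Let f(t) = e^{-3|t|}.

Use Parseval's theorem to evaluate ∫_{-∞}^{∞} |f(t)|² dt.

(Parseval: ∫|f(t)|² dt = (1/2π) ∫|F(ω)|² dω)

∫|f(t)|² dt = \frac{1}{3}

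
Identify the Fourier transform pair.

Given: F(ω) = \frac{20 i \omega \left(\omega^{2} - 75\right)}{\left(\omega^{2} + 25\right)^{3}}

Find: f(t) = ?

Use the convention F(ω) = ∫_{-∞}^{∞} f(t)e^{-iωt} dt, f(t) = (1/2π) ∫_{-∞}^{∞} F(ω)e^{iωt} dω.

f(t) = 5 t e^{- 5 \left|{t}\right|} \left|{t}\right|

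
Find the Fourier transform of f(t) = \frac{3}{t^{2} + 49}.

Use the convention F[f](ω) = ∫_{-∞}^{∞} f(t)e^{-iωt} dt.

F(ω) = \frac{3 \pi e^{- 7 \left|{\omega}\right|}}{7}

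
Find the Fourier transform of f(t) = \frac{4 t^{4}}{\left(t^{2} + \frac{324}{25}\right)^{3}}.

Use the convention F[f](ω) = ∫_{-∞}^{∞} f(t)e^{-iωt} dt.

F(ω) = \frac{\pi \left(108 \omega^{2} - 150 \left|{\omega}\right| + 25\right) e^{- \frac{18 \left|{\omega}\right|}{5}}}{60}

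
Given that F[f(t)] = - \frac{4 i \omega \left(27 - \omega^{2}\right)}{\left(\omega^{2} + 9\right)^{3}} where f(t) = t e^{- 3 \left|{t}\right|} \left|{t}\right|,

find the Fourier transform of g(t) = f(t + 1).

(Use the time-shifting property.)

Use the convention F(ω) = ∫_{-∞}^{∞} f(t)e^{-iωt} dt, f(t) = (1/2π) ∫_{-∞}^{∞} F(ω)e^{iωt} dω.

F[g](ω) = \frac{4 i \omega \left(\omega^{2} - 27\right) e^{i \omega}}{\left(\omega^{2} + 9\right)^{3}}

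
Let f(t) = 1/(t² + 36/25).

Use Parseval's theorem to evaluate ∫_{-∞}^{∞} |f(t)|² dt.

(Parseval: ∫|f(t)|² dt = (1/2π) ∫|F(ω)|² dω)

∫|f(t)|² dt = \frac{125 \pi}{432}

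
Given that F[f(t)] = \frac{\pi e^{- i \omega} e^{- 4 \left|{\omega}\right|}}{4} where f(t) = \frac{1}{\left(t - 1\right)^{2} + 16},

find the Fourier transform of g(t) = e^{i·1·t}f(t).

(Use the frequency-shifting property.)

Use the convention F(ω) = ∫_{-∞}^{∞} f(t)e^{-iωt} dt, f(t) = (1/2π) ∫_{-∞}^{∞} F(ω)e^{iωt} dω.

F[g](ω) = \frac{\pi e^{- i \left(\omega - 1\right) - 4 \left|{\omega - 1}\right|}}{4}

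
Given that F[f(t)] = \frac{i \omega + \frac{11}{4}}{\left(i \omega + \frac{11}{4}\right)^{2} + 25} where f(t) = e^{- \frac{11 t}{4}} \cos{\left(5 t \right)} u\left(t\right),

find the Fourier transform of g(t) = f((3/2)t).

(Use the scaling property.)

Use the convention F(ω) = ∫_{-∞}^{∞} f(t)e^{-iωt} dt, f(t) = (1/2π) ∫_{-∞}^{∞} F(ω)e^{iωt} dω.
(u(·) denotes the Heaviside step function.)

F[g](ω) = \frac{8 \left(8 i \omega + 33\right)}{\left(8 i \omega + 33\right)^{2} + 3600}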